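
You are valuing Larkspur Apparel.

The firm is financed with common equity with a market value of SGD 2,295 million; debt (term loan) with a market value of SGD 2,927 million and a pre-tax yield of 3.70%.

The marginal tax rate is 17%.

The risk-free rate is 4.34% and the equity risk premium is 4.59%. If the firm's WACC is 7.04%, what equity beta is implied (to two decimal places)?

Total capital V = 2295 + 2927 = 5222.
Equity weight = 2295/5222 = 0.4395.
Term loan weight = 2927/5222 = 0.5605.
Debt contribution = 0.5605 × 3.7% × (1 − 17%) = 1.7213%.
Required equity contribution = 7.04% − 1.7213% = 5.3187%  ⇒  Re = 12.1020%.
CAPM: 12.1020% = 4.34% + β × 4.59%  ⇒  β = 1.6911.

1.69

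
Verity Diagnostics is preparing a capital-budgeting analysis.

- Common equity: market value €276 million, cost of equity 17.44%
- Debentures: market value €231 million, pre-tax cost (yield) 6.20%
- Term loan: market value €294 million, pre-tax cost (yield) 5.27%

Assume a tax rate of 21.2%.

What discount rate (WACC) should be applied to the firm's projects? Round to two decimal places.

8.94%

Total capital V = 276 + 231 + 294 = 801.
Equity: weight = 276/801 = 0.3446; cost = 17.44%.
Debentures: weight = 231/801 = 0.2884; after-tax cost = 6.2% × (1 − 21.2%) = 4.8856%.
Term loan: weight = 294/801 = 0.3670; after-tax cost = 5.27% × (1 − 21.2%) = 4.1528%.
WACC = 0.3446 × 17.4400% + 0.2884 × 4.8856% + 0.3670 × 4.1528% = 8.9425%.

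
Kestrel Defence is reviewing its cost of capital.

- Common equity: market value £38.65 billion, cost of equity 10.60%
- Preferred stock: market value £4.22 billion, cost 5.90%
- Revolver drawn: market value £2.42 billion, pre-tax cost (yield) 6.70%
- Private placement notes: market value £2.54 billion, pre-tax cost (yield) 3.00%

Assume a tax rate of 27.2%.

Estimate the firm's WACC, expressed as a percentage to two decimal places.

9.45%

Total capital V = 38.65 + 4.22 + 2.42 + 2.54 = 47.83.
Equity: weight = 38.65/47.83 = 0.8081; cost = 10.6%.
Preferred: weight = 4.22/47.83 = 0.0882; cost = 5.9%.
Revolver drawn: weight = 2.42/47.83 = 0.0506; after-tax cost = 6.7% × (1 − 27.2%) = 4.8776%.
Private placement notes: weight = 2.54/47.83 = 0.0531; after-tax cost = 3% × (1 − 27.2%) = 2.1840%.
WACC = 0.8081 × 10.6000% + 0.0882 × 5.9000% + 0.0506 × 4.8776% + 0.0531 × 2.1840% = 9.4489%.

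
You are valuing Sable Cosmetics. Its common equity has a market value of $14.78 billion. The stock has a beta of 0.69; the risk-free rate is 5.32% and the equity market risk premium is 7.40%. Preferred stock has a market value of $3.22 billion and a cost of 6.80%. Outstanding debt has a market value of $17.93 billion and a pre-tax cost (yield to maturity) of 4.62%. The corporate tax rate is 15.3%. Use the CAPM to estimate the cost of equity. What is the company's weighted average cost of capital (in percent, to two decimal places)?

6.85%

Cost of equity via CAPM: Re = 5.32% + 0.69 × 7.4% = 10.4260%.
Total capital V = 14.78 + 3.22 + 17.93 = 35.93.
Equity: weight = 14.78/35.93 = 0.4114; cost = 10.426%.
Preferred: weight = 3.22/35.93 = 0.0896; cost = 6.8%.
Debt: weight = 17.93/35.93 = 0.4990; after-tax cost = 4.62% × (1 − 15.3%) = 3.9131%.
WACC = 0.4114 × 10.4260% + 0.0896 × 6.8000% + 0.4990 × 3.9131% = 6.8510%.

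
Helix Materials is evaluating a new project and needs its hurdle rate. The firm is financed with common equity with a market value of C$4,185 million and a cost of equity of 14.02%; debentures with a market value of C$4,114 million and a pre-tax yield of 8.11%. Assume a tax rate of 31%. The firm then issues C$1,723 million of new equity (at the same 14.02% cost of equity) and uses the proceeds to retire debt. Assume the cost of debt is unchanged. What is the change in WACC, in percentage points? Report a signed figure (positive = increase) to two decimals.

+1.75 pp

Current WACC:
Total capital V = 4185 + 4114 = 8299.
Equity: weight = 4185/8299 = 0.5043; cost = 14.02%.
Debentures: weight = 4114/8299 = 0.4957; after-tax cost = 8.11% × (1 − 31%) = 5.5959%.
WACC = 0.5043 × 14.0200% + 0.4957 × 5.5959% = 9.8440%.
After the change:
Total capital V = 5908 + 2391 = 8299.
Equity: weight = 5908/8299 = 0.7119; cost = 14.02%.
Debentures: weight = 2391/8299 = 0.2881; after-tax cost = 8.11% × (1 − 31%) = 5.5959%.
WACC = 0.7119 × 14.0200% + 0.2881 × 5.5959% = 11.5930%.
Change in WACC = 11.5930% − 9.8440% = 1.7490 pp.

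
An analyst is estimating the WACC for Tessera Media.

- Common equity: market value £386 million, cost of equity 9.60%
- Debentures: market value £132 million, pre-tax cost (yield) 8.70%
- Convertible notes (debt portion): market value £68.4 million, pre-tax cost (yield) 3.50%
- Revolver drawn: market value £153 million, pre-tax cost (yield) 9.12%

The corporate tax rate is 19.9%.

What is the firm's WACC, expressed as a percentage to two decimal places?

8.03%

Total capital V = 386 + 132 + 68.4 + 153 = 739.4.
Equity: weight = 386/739.4 = 0.5220; cost = 9.6%.
Debentures: weight = 132/739.4 = 0.1785; after-tax cost = 8.7% × (1 − 19.9%) = 6.9687%.
Convertible notes (debt portion): weight = 68.4/739.4 = 0.0925; after-tax cost = 3.5% × (1 − 19.9%) = 2.8035%.
Revolver drawn: weight = 153/739.4 = 0.2069; after-tax cost = 9.12% × (1 − 19.9%) = 7.3051%.
WACC = 0.5220 × 9.6000% + 0.1785 × 6.9687% + 0.0925 × 2.8035% + 0.2069 × 7.3051% = 8.0267%.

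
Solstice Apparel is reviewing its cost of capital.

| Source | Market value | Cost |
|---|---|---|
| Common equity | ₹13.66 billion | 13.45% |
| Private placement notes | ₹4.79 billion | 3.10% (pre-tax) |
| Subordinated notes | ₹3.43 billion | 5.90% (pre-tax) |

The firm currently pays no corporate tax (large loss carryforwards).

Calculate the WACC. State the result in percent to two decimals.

10.00%

Total capital V = 13.66 + 4.79 + 3.43 = 21.88.
Equity: weight = 13.66/21.88 = 0.6243; cost = 13.45%.
Private placement notes: weight = 4.79/21.88 = 0.2189; after-tax cost = 3.1% × (1 − 0%) = 3.1000%.
Subordinated notes: weight = 3.43/21.88 = 0.1568; after-tax cost = 5.9% × (1 − 0%) = 5.9000%.
WACC = 0.6243 × 13.4500% + 0.2189 × 3.1000% + 0.1568 × 5.9000% = 10.0006%.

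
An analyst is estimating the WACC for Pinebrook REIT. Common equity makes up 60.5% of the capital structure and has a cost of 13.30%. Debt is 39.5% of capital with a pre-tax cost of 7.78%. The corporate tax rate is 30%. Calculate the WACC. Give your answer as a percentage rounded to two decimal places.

10.20%

After-tax cost of debt = 7.78% × (1 − 30%) = 5.4460%.
WACC = 0.605 × 13.3000% + 0.395 × 5.4460% = 10.1977%.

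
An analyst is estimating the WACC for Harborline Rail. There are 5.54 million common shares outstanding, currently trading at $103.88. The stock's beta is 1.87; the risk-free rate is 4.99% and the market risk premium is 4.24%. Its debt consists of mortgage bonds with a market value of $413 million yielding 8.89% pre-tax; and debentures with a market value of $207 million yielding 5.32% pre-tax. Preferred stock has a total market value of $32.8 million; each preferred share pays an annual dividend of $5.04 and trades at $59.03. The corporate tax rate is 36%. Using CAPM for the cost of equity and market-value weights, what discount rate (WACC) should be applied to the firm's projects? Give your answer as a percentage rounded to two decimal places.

Cost of equity via CAPM: Re = 4.99% + 1.87 × 4.24% = 12.9188%.
Cost of preferred: Rp = 5.04 / 59.03 = 8.5380%.
Market value of equity E = 103.88 × 5.54m = 575.4952m.
Total capital V = 575.4952 + 32.8 + 413 + 207 = 1228.2952.
Equity: weight = 575.4952/1228.2952 = 0.4685; cost = 12.9188%.
Preferred: weight = 32.8/1228.2952 = 0.0267; cost = 8.538%.
Mortgage bonds: weight = 413/1228.2952 = 0.3362; after-tax cost = 8.89% × (1 − 36%) = 5.6896%.
Debentures: weight = 207/1228.2952 = 0.1685; after-tax cost = 5.32% × (1 − 36%) = 3.4048%.
WACC = 0.4685 × 12.9188% + 0.0267 × 8.5380% + 0.3362 × 5.6896% + 0.1685 × 3.4048% = 8.7677%.

8.77%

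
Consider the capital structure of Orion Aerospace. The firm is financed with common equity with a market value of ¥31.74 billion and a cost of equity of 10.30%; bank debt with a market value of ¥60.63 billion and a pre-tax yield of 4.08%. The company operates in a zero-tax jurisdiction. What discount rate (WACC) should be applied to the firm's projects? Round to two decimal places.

6.22%

Total capital V = 31.74 + 60.63 = 92.37.
Equity: weight = 31.74/92.37 = 0.3436; cost = 10.3%.
Bank debt: weight = 60.63/92.37 = 0.6564; after-tax cost = 4.08% × (1 − 0%) = 4.0800%.
WACC = 0.3436 × 10.3000% + 0.6564 × 4.0800% = 6.2173%.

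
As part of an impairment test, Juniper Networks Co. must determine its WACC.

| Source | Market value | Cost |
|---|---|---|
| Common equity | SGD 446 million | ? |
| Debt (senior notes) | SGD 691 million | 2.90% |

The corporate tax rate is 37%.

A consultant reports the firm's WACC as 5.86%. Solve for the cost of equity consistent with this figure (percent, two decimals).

12.11%

Total capital V = 446 + 691 = 1137.
Equity weight = 446/1137 = 0.3923.
Senior notes weight = 691/1137 = 0.6077.
Debt contribution = 0.6077 × 2.9% × (1 − 37%) = 1.1103%.
Required equity contribution = 5.86% − 1.1103% = 4.7497%.
Re = 4.7497% / 0.3923 = 12.1084%.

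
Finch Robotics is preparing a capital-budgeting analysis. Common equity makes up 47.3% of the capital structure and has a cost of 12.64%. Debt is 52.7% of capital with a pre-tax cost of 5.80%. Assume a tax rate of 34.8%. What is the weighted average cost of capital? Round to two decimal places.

After-tax cost of debt = 5.8% × (1 − 34.8%) = 3.7816%.
WACC = 0.473 × 12.6400% + 0.527 × 3.7816% = 7.9716%.

7.97%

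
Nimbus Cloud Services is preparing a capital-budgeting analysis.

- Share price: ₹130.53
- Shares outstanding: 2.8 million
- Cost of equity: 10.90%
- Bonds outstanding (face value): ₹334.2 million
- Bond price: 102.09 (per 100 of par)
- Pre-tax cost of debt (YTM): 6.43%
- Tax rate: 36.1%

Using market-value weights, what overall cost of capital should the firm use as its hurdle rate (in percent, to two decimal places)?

7.62%

Market value of equity E = 130.53 × 2.8m = 365.484m. Market value of debt D = 334.2m × 102.09/100 = 341.18478m.
Total capital V = 365.484 + 341.18478 = 706.66878.
Equity: weight = 365.484/706.66878 = 0.5172; cost = 10.9%.
Bonds outstanding: weight = 341.18478/706.66878 = 0.4828; after-tax cost = 6.43% × (1 − 36.1%) = 4.1088%.
WACC = 0.5172 × 10.9000% + 0.4828 × 4.1088% = 7.6211%.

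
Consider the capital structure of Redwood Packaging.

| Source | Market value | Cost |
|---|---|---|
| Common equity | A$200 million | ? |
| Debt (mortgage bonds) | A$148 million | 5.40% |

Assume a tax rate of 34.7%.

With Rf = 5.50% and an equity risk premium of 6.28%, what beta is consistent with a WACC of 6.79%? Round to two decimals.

Total capital V = 200 + 148 = 348.
Equity weight = 200/348 = 0.5747.
Mortgage bonds weight = 148/348 = 0.4253.
Debt contribution = 0.4253 × 5.4% × (1 − 34.7%) = 1.4996%.
Required equity contribution = 6.79% − 1.4996% = 5.2904%  ⇒  Re = 9.2052%.
CAPM: 9.2052% = 5.5% + β × 6.28%  ⇒  β = 0.5900.

0.59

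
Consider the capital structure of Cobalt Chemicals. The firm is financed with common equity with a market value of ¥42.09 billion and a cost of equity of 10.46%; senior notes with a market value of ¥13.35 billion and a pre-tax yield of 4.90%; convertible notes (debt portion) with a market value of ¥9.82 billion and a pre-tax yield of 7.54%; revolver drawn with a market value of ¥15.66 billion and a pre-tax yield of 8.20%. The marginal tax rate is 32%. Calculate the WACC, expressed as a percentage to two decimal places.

7.69%

Total capital V = 42.09 + 13.35 + 9.82 + 15.66 = 80.92.
Equity: weight = 42.09/80.92 = 0.5201; cost = 10.46%.
Senior notes: weight = 13.35/80.92 = 0.1650; after-tax cost = 4.9% × (1 − 32%) = 3.3320%.
Convertible notes (debt portion): weight = 9.82/80.92 = 0.1214; after-tax cost = 7.54% × (1 − 32%) = 5.1272%.
Revolver drawn: weight = 15.66/80.92 = 0.1935; after-tax cost = 8.2% × (1 − 32%) = 5.5760%.
WACC = 0.5201 × 10.4600% + 0.1650 × 3.3320% + 0.1214 × 5.1272% + 0.1935 × 5.5760% = 7.6917%.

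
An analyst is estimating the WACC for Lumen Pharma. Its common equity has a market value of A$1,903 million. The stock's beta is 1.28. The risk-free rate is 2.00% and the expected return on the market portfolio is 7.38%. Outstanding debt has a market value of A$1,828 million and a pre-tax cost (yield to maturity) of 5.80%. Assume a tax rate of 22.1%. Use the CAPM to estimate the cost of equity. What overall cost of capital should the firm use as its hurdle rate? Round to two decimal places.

Market risk premium = 7.38% − 2.0% = 5.38%.
Cost of equity via CAPM: Re = 2.0% + 1.28 × 5.38% = 8.8864%.
Total capital V = 1903 + 1828 = 3731.
Equity: weight = 1903/3731 = 0.5101; cost = 8.8864%.
Debt: weight = 1828/3731 = 0.4899; after-tax cost = 5.8% × (1 − 22.1%) = 4.5182%.
WACC = 0.5101 × 8.8864% + 0.4899 × 4.5182% = 6.7462%.

6.75%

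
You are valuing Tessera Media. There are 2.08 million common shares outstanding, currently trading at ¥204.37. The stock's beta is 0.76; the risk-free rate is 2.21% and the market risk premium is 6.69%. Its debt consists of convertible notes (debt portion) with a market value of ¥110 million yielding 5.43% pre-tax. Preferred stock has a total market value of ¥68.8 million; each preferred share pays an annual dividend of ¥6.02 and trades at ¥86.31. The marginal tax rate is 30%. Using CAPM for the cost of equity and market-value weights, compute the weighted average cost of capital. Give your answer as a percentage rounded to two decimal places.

Cost of equity via CAPM: Re = 2.21% + 0.76 × 6.69% = 7.2944%.
Cost of preferred: Rp = 6.02 / 86.31 = 6.9749%.
Market value of equity E = 204.37 × 2.08m = 425.0896m.
Total capital V = 425.0896 + 68.8 + 110 = 603.8896.
Equity: weight = 425.0896/603.8896 = 0.7039; cost = 7.2944%.
Preferred: weight = 68.8/603.8896 = 0.1139; cost = 6.9749%.
Convertible notes (debt portion): weight = 110/603.8896 = 0.1822; after-tax cost = 5.43% × (1 − 30%) = 3.8010%.
WACC = 0.7039 × 7.2944% + 0.1139 × 6.9749% + 0.1822 × 3.8010% = 6.6217%.

6.62%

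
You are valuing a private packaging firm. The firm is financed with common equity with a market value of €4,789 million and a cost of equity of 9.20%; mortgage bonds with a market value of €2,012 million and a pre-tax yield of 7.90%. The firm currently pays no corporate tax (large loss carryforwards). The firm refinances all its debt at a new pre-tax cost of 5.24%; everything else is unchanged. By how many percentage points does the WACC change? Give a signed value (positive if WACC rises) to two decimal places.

-0.79 pp

Current WACC:
Total capital V = 4789 + 2012 = 6801.
Equity: weight = 4789/6801 = 0.7042; cost = 9.2%.
Mortgage bonds: weight = 2012/6801 = 0.2958; after-tax cost = 7.9% × (1 − 0%) = 7.9000%.
WACC = 0.7042 × 9.2000% + 0.2958 × 7.9000% = 8.8154%.
After the change:
Total capital V = 4789 + 2012 = 6801.
Equity: weight = 4789/6801 = 0.7042; cost = 9.2%.
Mortgage bonds: weight = 2012/6801 = 0.2958; after-tax cost = 5.24% × (1 − 0%) = 5.2400%.
WACC = 0.7042 × 9.2000% + 0.2958 × 5.2400% = 8.0285%.
Change in WACC = 8.0285% − 8.8154% = -0.7869 pp.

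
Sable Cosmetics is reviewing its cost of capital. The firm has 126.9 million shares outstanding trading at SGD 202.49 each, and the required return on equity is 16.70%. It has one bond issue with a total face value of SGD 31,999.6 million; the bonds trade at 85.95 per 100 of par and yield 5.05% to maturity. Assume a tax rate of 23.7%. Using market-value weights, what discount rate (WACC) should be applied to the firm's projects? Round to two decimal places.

Market value of equity E = 202.49 × 126.9m = 25695.981m. Market value of debt D = 31999.6m × 85.95/100 = 27503.6562m.
Total capital V = 25695.981 + 27503.6562 = 53199.6372.
Equity: weight = 25695.981/53199.6372 = 0.4830; cost = 16.7%.
Bonds outstanding: weight = 27503.6562/53199.6372 = 0.5170; after-tax cost = 5.05% × (1 − 23.7%) = 3.8531%.
WACC = 0.4830 × 16.7000% + 0.5170 × 3.8531% = 10.0583%.

10.06%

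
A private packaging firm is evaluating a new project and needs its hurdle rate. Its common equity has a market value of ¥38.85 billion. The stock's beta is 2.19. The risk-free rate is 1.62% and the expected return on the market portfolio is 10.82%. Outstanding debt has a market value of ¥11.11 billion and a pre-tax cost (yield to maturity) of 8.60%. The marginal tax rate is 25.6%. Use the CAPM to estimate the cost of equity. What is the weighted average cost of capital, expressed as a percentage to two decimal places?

18.35%

Market risk premium = 10.82% − 1.62% = 9.2%.
Cost of equity via CAPM: Re = 1.62% + 2.19 × 9.2% = 21.7680%.
Total capital V = 38.85 + 11.11 = 49.96.
Equity: weight = 38.85/49.96 = 0.7776; cost = 21.768%.
Debt: weight = 11.11/49.96 = 0.2224; after-tax cost = 8.6% × (1 − 25.6%) = 6.3984%.
WACC = 0.7776 × 21.7680% + 0.2224 × 6.3984% = 18.3501%.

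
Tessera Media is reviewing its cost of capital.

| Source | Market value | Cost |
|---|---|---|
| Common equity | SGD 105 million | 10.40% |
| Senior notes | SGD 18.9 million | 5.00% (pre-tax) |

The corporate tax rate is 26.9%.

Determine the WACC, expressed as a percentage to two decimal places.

Total capital V = 105 + 18.9 = 123.9.
Equity: weight = 105/123.9 = 0.8475; cost = 10.4%.
Senior notes: weight = 18.9/123.9 = 0.1525; after-tax cost = 5% × (1 − 26.9%) = 3.6550%.
WACC = 0.8475 × 10.4000% + 0.1525 × 3.6550% = 9.3711%.

9.37%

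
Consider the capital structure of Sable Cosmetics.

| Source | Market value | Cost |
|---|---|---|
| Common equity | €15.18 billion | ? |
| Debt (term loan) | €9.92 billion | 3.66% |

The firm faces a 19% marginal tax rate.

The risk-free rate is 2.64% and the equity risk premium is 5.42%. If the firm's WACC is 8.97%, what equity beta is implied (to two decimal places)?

1.89

Total capital V = 15.18 + 9.92 = 25.1.
Equity weight = 15.18/25.1 = 0.6048.
Term loan weight = 9.92/25.1 = 0.3952.
Debt contribution = 0.3952 × 3.66% × (1 − 19%) = 1.1717%.
Required equity contribution = 8.97% − 1.1717% = 7.7983%  ⇒  Re = 12.8945%.
CAPM: 12.8945% = 2.64% + β × 5.42%  ⇒  β = 1.8920.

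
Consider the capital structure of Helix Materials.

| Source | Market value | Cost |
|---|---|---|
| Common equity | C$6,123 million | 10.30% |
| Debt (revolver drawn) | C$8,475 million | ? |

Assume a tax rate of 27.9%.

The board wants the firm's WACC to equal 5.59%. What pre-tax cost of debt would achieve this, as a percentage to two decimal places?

Total capital V = 6123 + 8475 = 14598.
Equity weight = 6123/14598 = 0.4194.
Revolver drawn weight = 8475/14598 = 0.5806.
Equity contribution = 0.4194 × 10.3% = 4.3202%.
Remaining for debt = 5.59% − 4.3202% = 1.2698%.
Rd × (1 − 27.9%) × 0.5806 = 1.2698%  ⇒  Rd = 3.0335%.

3.03%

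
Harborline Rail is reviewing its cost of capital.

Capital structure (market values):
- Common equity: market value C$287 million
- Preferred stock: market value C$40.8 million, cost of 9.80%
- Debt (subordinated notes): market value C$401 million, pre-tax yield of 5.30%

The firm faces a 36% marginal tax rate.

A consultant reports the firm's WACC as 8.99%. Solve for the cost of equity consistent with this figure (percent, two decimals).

Total capital V = 287 + 40.8 + 401 = 728.8.
Equity weight = 287/728.8 = 0.3938.
Preferred weight = 40.8/728.8 = 0.0560.
Subordinated notes weight = 401/728.8 = 0.5502.
Debt contribution = 0.5502 × 5.3% × (1 − 36%) = 1.8663%.
Preferred contribution = 0.0560 × 9.8% = 0.5486%.
Required equity contribution = 8.99% − 2.4150% = 6.5750%.
Re = 6.5750% / 0.3938 = 16.6964%.

16.70%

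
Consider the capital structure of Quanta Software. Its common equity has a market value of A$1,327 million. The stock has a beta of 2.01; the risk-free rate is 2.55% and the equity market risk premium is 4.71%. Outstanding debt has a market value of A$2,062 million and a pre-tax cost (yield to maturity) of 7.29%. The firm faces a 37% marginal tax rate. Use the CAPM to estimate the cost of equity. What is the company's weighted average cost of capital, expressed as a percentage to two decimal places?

7.50%

Cost of equity via CAPM: Re = 2.55% + 2.01 × 4.71% = 12.0171%.
Total capital V = 1327 + 2062 = 3389.
Equity: weight = 1327/3389 = 0.3916; cost = 12.0171%.
Debt: weight = 2062/3389 = 0.6084; after-tax cost = 7.29% × (1 − 37%) = 4.5927%.
WACC = 0.3916 × 12.0171% + 0.6084 × 4.5927% = 7.4998%.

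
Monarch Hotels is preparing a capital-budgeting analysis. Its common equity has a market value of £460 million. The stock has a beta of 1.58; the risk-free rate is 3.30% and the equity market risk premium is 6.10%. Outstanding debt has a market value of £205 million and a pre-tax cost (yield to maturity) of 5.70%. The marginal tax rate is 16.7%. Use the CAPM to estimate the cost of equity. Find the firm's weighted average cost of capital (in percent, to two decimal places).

Cost of equity via CAPM: Re = 3.3% + 1.58 × 6.1% = 12.9380%.
Total capital V = 460 + 205 = 665.
Equity: weight = 460/665 = 0.6917; cost = 12.938%.
Debt: weight = 205/665 = 0.3083; after-tax cost = 5.7% × (1 − 16.7%) = 4.7481%.
WACC = 0.6917 × 12.9380% + 0.3083 × 4.7481% = 10.4133%.

10.41%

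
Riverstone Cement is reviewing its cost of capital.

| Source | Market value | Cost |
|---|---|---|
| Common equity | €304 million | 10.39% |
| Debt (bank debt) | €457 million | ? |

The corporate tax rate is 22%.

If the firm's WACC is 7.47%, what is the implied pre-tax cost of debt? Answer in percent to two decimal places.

Total capital V = 304 + 457 = 761.
Equity weight = 304/761 = 0.3995.
Bank debt weight = 457/761 = 0.6005.
Equity contribution = 0.3995 × 10.39% = 4.1505%.
Remaining for debt = 7.47% − 4.1505% = 3.3195%.
Rd × (1 − 22%) × 0.6005 = 3.3195%  ⇒  Rd = 7.0867%.

7.09%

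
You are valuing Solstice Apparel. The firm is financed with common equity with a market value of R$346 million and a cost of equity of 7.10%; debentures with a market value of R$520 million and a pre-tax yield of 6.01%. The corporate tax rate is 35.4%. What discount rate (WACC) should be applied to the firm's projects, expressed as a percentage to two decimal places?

5.17%

Total capital V = 346 + 520 = 866.
Equity: weight = 346/866 = 0.3995; cost = 7.1%.
Debentures: weight = 520/866 = 0.6005; after-tax cost = 6.01% × (1 − 35.4%) = 3.8825%.
WACC = 0.3995 × 7.1000% + 0.6005 × 3.8825% = 5.1680%.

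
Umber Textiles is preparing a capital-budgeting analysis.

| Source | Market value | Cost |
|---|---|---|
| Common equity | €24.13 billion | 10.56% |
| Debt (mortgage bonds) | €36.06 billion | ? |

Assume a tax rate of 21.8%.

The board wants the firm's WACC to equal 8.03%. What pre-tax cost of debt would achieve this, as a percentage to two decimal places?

Total capital V = 24.13 + 36.06 = 60.19.
Equity weight = 24.13/60.19 = 0.4009.
Mortgage bonds weight = 36.06/60.19 = 0.5991.
Equity contribution = 0.4009 × 10.56% = 4.2335%.
Remaining for debt = 8.03% − 4.2335% = 3.7965%.
Rd × (1 − 21.8%) × 0.5991 = 3.7965%  ⇒  Rd = 8.1036%.

8.10%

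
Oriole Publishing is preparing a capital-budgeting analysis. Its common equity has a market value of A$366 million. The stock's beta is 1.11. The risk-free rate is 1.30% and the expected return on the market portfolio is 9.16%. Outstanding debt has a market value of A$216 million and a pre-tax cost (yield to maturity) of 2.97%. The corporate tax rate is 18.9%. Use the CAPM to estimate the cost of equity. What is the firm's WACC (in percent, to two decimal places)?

Market risk premium = 9.16% − 1.3% = 7.86%.
Cost of equity via CAPM: Re = 1.3% + 1.11 × 7.86% = 10.0246%.
Total capital V = 366 + 216 = 582.
Equity: weight = 366/582 = 0.6289; cost = 10.0246%.
Debt: weight = 216/582 = 0.3711; after-tax cost = 2.97% × (1 − 18.9%) = 2.4087%.
WACC = 0.6289 × 10.0246% + 0.3711 × 2.4087% = 7.1981%.

7.20%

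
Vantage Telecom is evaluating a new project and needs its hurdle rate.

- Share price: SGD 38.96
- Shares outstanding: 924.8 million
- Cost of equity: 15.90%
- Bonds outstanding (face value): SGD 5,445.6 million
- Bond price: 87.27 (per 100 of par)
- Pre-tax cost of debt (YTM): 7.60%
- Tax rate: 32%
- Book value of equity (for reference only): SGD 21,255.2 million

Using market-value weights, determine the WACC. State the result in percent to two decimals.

Market value of equity E = 38.96 × 924.8m = 36030.208m. Market value of debt D = 5445.6m × 87.27/100 = 4752.37512m.
Total capital V = 36030.208 + 4752.37512 = 40782.58312.
Equity: weight = 36030.208/40782.58312 = 0.8835; cost = 15.9%.
Bonds outstanding: weight = 4752.37512/40782.58312 = 0.1165; after-tax cost = 7.6% × (1 − 32%) = 5.1680%.
WACC = 0.8835 × 15.9000% + 0.1165 × 5.1680% = 14.6494%.

14.65%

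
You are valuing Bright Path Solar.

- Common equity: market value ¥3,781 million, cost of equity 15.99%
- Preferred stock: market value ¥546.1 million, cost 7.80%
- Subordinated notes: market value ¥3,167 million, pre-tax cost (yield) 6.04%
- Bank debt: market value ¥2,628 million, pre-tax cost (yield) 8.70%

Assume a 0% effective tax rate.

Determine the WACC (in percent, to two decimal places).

Total capital V = 3781 + 546.1 + 3167 + 2628 = 10122.1.
Equity: weight = 3781/10122.1 = 0.3735; cost = 15.99%.
Preferred: weight = 546.1/10122.1 = 0.0540; cost = 7.8%.
Subordinated notes: weight = 3167/10122.1 = 0.3129; after-tax cost = 6.04% × (1 − 0%) = 6.0400%.
Bank debt: weight = 2628/10122.1 = 0.2596; after-tax cost = 8.7% × (1 − 0%) = 8.7000%.
WACC = 0.3735 × 15.9900% + 0.0540 × 7.8000% + 0.3129 × 6.0400% + 0.2596 × 8.7000% = 10.5423%.

10.54%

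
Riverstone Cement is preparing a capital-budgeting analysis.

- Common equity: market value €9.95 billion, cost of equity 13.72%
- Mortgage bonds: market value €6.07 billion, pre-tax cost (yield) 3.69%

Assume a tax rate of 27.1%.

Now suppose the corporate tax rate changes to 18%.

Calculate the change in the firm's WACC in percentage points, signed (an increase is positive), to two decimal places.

Current WACC:
Total capital V = 9.95 + 6.07 = 16.02.
Equity: weight = 9.95/16.02 = 0.6211; cost = 13.72%.
Mortgage bonds: weight = 6.07/16.02 = 0.3789; after-tax cost = 3.69% × (1 − 27.1%) = 2.6900%.
WACC = 0.6211 × 13.7200% + 0.3789 × 2.6900% = 9.5407%.
After the change:
Total capital V = 9.95 + 6.07 = 16.02.
Equity: weight = 9.95/16.02 = 0.6211; cost = 13.72%.
Mortgage bonds: weight = 6.07/16.02 = 0.3789; after-tax cost = 3.69% × (1 − 18%) = 3.0258%.
WACC = 0.6211 × 13.7200% + 0.3789 × 3.0258% = 9.6680%.
Change in WACC = 9.6680% − 9.5407% = 0.1272 pp.

+0.13 pp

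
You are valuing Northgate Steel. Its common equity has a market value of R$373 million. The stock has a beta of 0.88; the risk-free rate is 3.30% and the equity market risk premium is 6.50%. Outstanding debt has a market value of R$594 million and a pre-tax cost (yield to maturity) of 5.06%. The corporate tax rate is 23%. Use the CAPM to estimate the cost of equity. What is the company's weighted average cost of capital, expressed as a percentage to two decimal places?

5.87%

Cost of equity via CAPM: Re = 3.3% + 0.88 × 6.5% = 9.0200%.
Total capital V = 373 + 594 = 967.
Equity: weight = 373/967 = 0.3857; cost = 9.02%.
Debt: weight = 594/967 = 0.6143; after-tax cost = 5.06% × (1 − 23%) = 3.8962%.
WACC = 0.3857 × 9.0200% + 0.6143 × 3.8962% = 5.8726%.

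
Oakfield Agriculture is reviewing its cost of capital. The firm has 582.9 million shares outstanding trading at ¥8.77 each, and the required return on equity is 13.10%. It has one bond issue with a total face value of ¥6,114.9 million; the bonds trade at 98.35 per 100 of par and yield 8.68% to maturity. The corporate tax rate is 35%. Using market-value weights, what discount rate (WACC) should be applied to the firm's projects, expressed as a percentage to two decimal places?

Market value of equity E = 8.77 × 582.9m = 5112.033m. Market value of debt D = 6114.9m × 98.35/100 = 6014.00415m.
Total capital V = 5112.033 + 6014.00415 = 11126.03715.
Equity: weight = 5112.033/11126.03715 = 0.4595; cost = 13.1%.
Bonds outstanding: weight = 6014.00415/11126.03715 = 0.5405; after-tax cost = 8.68% × (1 − 35%) = 5.6420%.
WACC = 0.4595 × 13.1000% + 0.5405 × 5.6420% = 9.0687%.

9.07%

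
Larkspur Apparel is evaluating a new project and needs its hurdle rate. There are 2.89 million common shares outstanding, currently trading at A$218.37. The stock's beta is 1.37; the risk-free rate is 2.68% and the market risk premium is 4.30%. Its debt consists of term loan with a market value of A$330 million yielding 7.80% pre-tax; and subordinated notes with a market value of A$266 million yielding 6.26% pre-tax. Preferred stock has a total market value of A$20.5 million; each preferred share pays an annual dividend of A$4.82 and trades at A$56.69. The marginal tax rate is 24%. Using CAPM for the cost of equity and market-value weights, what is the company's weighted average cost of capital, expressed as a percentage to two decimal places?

Cost of equity via CAPM: Re = 2.68% + 1.37 × 4.3% = 8.5710%.
Cost of preferred: Rp = 4.82 / 56.69 = 8.5024%.
Market value of equity E = 218.37 × 2.89m = 631.0893m.
Total capital V = 631.0893 + 20.5 + 330 + 266 = 1247.5893.
Equity: weight = 631.0893/1247.5893 = 0.5058; cost = 8.571%.
Preferred: weight = 20.5/1247.5893 = 0.0164; cost = 8.5024%.
Term loan: weight = 330/1247.5893 = 0.2645; after-tax cost = 7.8% × (1 − 24%) = 5.9280%.
Subordinated notes: weight = 266/1247.5893 = 0.2132; after-tax cost = 6.26% × (1 − 24%) = 4.7576%.
WACC = 0.5058 × 8.5710% + 0.0164 × 8.5024% + 0.2645 × 5.9280% + 0.2132 × 4.7576% = 7.0577%.

7.06%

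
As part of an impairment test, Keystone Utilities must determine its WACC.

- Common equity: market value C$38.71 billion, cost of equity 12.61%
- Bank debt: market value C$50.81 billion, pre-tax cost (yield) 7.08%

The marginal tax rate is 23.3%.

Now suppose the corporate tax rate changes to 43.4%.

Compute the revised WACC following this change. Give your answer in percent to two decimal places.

7.73%

After the change:
Total capital V = 38.71 + 50.81 = 89.52.
Equity: weight = 38.71/89.52 = 0.4324; cost = 12.61%.
Bank debt: weight = 50.81/89.52 = 0.5676; after-tax cost = 7.08% × (1 − 43.4%) = 4.0073%.
WACC = 0.4324 × 12.6100% + 0.5676 × 4.0073% = 7.7272%.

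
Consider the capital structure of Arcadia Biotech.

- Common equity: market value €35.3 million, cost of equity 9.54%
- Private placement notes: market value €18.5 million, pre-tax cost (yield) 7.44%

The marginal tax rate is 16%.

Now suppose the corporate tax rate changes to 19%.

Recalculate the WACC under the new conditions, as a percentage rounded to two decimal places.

After the change:
Total capital V = 35.3 + 18.5 = 53.8.
Equity: weight = 35.3/53.8 = 0.6561; cost = 9.54%.
Private placement notes: weight = 18.5/53.8 = 0.3439; after-tax cost = 7.44% × (1 − 19%) = 6.0264%.
WACC = 0.6561 × 9.5400% + 0.3439 × 6.0264% = 8.3318%.

8.33%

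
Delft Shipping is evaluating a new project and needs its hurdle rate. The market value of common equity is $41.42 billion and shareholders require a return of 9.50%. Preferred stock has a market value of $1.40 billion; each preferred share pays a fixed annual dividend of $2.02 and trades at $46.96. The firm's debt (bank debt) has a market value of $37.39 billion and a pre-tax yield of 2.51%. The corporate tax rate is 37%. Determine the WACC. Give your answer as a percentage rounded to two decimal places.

Cost of preferred: Rp = 2.02 / 46.96 = 4.3015%.
Total capital V = 41.42 + 1.4 + 37.39 = 80.21.
Equity: weight = 41.42/80.21 = 0.5164; cost = 9.5%.
Preferred: weight = 1.4/80.21 = 0.0175; cost = 4.3015%.
Bank debt: weight = 37.39/80.21 = 0.4662; after-tax cost = 2.51% × (1 − 37%) = 1.5813%.
WACC = 0.5164 × 9.5000% + 0.0175 × 4.3015% + 0.4662 × 1.5813% = 5.7180%.

5.72%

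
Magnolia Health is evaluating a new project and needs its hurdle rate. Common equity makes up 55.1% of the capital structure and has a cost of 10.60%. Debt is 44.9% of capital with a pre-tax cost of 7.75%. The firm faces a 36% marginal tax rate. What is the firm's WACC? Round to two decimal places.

After-tax cost of debt = 7.75% × (1 − 36%) = 4.9600%.
WACC = 0.551 × 10.6000% + 0.449 × 4.9600% = 8.0676%.

8.07%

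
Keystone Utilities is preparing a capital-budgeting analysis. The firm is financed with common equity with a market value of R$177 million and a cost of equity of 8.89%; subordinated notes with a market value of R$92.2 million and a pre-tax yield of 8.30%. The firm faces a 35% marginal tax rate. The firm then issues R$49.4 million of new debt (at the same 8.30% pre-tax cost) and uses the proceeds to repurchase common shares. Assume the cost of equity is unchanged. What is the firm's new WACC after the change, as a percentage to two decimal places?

After the change:
Total capital V = 127.6 + 141.6 = 269.2.
Equity: weight = 127.6/269.2 = 0.4740; cost = 8.89%.
Subordinated notes: weight = 141.6/269.2 = 0.5260; after-tax cost = 8.3% × (1 − 35%) = 5.3950%.
WACC = 0.4740 × 8.8900% + 0.5260 × 5.3950% = 7.0516%.

7.05%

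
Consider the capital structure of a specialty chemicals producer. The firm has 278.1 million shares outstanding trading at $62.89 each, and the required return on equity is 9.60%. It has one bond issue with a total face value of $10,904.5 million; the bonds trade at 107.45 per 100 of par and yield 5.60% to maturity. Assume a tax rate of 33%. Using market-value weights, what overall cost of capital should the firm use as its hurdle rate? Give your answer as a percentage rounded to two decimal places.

7.25%

Market value of equity E = 62.89 × 278.1m = 17489.709m. Market value of debt D = 10904.5m × 107.45/100 = 11716.88525m.
Total capital V = 17489.709 + 11716.88525 = 29206.59425.
Equity: weight = 17489.709/29206.59425 = 0.5988; cost = 9.6%.
Bonds outstanding: weight = 11716.88525/29206.59425 = 0.4012; after-tax cost = 5.6% × (1 − 33%) = 3.7520%.
WACC = 0.5988 × 9.6000% + 0.4012 × 3.7520% = 7.2539%.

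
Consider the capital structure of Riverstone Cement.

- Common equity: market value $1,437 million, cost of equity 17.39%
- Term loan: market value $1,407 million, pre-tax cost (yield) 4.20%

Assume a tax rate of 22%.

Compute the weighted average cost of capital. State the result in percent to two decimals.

Total capital V = 1437 + 1407 = 2844.
Equity: weight = 1437/2844 = 0.5053; cost = 17.39%.
Term loan: weight = 1407/2844 = 0.4947; after-tax cost = 4.2% × (1 − 22%) = 3.2760%.
WACC = 0.5053 × 17.3900% + 0.4947 × 3.2760% = 10.4074%.

10.41%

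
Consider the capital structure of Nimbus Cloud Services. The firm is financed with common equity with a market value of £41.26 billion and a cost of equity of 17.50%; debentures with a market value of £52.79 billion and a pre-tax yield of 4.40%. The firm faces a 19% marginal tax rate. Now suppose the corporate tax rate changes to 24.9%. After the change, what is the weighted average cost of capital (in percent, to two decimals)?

After the change:
Total capital V = 41.26 + 52.79 = 94.05.
Equity: weight = 41.26/94.05 = 0.4387; cost = 17.5%.
Debentures: weight = 52.79/94.05 = 0.5613; after-tax cost = 4.4% × (1 − 24.9%) = 3.3044%.
WACC = 0.4387 × 17.5000% + 0.5613 × 3.3044% = 9.5320%.

9.53%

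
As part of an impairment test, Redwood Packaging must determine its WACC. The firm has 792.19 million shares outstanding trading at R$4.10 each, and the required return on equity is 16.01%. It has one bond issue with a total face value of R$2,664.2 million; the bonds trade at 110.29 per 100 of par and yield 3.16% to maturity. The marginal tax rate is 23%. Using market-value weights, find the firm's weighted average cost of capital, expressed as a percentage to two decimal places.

9.56%

Market value of equity E = 4.1 × 792.19m = 3247.979m. Market value of debt D = 2664.2m × 110.29/100 = 2938.34618m.
Total capital V = 3247.979 + 2938.34618 = 6186.32518.
Equity: weight = 3247.979/6186.32518 = 0.5250; cost = 16.01%.
Bonds outstanding: weight = 2938.34618/6186.32518 = 0.4750; after-tax cost = 3.16% × (1 − 23%) = 2.4332%.
WACC = 0.5250 × 16.0100% + 0.4750 × 2.4332% = 9.5614%.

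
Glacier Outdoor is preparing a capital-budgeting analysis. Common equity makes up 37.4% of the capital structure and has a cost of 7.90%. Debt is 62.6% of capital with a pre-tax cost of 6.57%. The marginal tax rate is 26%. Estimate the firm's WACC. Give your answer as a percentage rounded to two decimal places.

6.00%

After-tax cost of debt = 6.57% × (1 − 26%) = 4.8618%.
WACC = 0.374 × 7.9000% + 0.626 × 4.8618% = 5.9981%.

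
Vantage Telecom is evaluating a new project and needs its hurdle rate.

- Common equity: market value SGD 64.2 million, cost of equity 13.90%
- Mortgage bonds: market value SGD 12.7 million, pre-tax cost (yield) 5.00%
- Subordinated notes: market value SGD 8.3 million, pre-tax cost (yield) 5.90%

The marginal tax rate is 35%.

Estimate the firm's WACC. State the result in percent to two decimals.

Total capital V = 64.2 + 12.7 + 8.3 = 85.2.
Equity: weight = 64.2/85.2 = 0.7535; cost = 13.9%.
Mortgage bonds: weight = 12.7/85.2 = 0.1491; after-tax cost = 5% × (1 − 35%) = 3.2500%.
Subordinated notes: weight = 8.3/85.2 = 0.0974; after-tax cost = 5.9% × (1 − 35%) = 3.8350%.
WACC = 0.7535 × 13.9000% + 0.1491 × 3.2500% + 0.0974 × 3.8350% = 11.3320%.

11.33%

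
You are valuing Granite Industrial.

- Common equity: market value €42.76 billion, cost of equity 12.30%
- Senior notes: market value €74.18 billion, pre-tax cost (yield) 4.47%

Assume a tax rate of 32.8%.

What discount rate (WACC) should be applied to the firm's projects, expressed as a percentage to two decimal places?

6.40%

Total capital V = 42.76 + 74.18 = 116.94.
Equity: weight = 42.76/116.94 = 0.3657; cost = 12.3%.
Senior notes: weight = 74.18/116.94 = 0.6343; after-tax cost = 4.47% × (1 − 32.8%) = 3.0038%.
WACC = 0.3657 × 12.3000% + 0.6343 × 3.0038% = 6.4031%.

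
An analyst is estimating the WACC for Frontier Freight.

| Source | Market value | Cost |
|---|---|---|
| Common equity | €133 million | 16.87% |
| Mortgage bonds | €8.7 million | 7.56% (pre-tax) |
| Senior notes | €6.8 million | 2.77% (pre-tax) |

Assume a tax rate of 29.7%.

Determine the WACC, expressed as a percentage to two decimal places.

15.51%

Total capital V = 133 + 8.7 + 6.8 = 148.5.
Equity: weight = 133/148.5 = 0.8956; cost = 16.87%.
Mortgage bonds: weight = 8.7/148.5 = 0.0586; after-tax cost = 7.56% × (1 − 29.7%) = 5.3147%.
Senior notes: weight = 6.8/148.5 = 0.0458; after-tax cost = 2.77% × (1 − 29.7%) = 1.9473%.
WACC = 0.8956 × 16.8700% + 0.0586 × 5.3147% + 0.0458 × 1.9473% = 15.5097%.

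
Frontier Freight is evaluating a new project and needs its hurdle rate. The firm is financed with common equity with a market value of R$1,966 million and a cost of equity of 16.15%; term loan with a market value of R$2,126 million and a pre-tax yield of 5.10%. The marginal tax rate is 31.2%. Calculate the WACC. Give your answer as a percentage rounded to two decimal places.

9.58%

Total capital V = 1966 + 2126 = 4092.
Equity: weight = 1966/4092 = 0.4804; cost = 16.15%.
Term loan: weight = 2126/4092 = 0.5196; after-tax cost = 5.1% × (1 − 31.2%) = 3.5088%.
WACC = 0.4804 × 16.1500% + 0.5196 × 3.5088% = 9.5823%.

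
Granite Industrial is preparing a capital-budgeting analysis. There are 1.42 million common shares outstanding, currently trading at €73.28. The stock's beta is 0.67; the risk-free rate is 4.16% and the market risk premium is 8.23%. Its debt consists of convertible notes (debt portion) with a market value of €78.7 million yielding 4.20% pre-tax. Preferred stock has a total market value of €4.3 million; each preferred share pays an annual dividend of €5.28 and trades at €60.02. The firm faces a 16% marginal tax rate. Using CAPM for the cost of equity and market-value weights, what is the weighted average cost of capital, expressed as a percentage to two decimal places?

7.07%

Cost of equity via CAPM: Re = 4.16% + 0.67 × 8.23% = 9.6741%.
Cost of preferred: Rp = 5.28 / 60.02 = 8.7971%.
Market value of equity E = 73.28 × 1.42m = 104.0576m.
Total capital V = 104.0576 + 4.3 + 78.7 = 187.0576.
Equity: weight = 104.0576/187.0576 = 0.5563; cost = 9.6741%.
Preferred: weight = 4.3/187.0576 = 0.0230; cost = 8.7971%.
Convertible notes (debt portion): weight = 78.7/187.0576 = 0.4207; after-tax cost = 4.2% × (1 − 16%) = 3.5280%.
WACC = 0.5563 × 9.6741% + 0.0230 × 8.7971% + 0.4207 × 3.5280% = 7.0681%.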